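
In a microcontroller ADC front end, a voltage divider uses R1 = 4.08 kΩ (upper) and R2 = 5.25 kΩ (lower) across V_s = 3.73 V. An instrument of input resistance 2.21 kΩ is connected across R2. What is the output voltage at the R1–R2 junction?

The load sits in parallel with R2, giving an effective lower resistance R2' = R2·R_L/(R2+R_L) = 1.555 kΩ.
Voltage divider with the loaded lower leg: V_out = 3.73 × 1.555/(4.08 + 1.555) = 3.73 × 0.2760 = 1.029 V.
(Unloaded it would be 2.10 V; the load pulls it down.)

V_out ≈ 1.03 V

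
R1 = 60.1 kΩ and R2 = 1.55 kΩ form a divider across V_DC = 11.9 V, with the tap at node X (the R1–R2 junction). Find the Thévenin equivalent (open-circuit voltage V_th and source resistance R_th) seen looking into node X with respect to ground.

V_th ≈ 0.299 V, R_th ≈ 1.51 kΩ

V_th is the unloaded tap voltage: V_DC · R2/(R1+R2) = 11.9 × 0.02514 = 0.2992 V.
Zeroing V_DC shorts the top of R1 to ground, so R_th = R1 ‖ R2 = 1.511 kΩ.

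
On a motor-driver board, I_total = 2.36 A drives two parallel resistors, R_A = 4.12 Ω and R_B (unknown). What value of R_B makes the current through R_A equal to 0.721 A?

In a two-way split, I_A/I_total = R_B/(R_A + R_B).
With f = 0.3055, R_B = R_A · f/(1−f) = 4.12 × 0.4399 = 1.812 Ω.

R_B ≈ 1.81 Ω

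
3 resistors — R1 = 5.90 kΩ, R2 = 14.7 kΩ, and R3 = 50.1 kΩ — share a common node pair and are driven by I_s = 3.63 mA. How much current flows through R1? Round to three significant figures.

ΣG = 1/5.90 + 1/14.7 + 1/50.1 = 0.2575.
By the current-divider rule, I = I_s · G_k/ΣG = 3.63 × 0.6583 = 2.390 mA.

I ≈ 2.39 mA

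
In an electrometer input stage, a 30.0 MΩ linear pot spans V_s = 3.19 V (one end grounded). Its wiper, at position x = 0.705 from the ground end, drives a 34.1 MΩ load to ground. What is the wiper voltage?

Split the track: R_lower = x·R_p = 21.15 MΩ, R_upper = (1−x)·R_p = 8.850 MΩ.
R_L loads the lower segment: effective lower R = 13.05 MΩ.
V_out = 3.19 × 13.05/(8.850 + 13.05) = 1.901 V.

V_out ≈ 1.90 V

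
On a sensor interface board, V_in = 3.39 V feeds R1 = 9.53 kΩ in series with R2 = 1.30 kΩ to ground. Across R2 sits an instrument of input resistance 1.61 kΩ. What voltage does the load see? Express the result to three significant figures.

V_out ≈ 0.238 V

First combine the lower leg with the load: R2 ‖ R_L = 0.7192 kΩ.
Voltage divider with the loaded lower leg: V_out = 3.39 × 0.7192/(9.53 + 0.7192) = 3.39 × 0.07018 = 0.2379 V.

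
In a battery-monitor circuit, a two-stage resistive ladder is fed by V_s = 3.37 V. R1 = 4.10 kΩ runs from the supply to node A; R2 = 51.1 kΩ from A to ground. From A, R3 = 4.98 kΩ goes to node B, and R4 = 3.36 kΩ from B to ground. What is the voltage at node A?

Node A sees R2 in parallel with the series input of stage 2, R3 + R4 = 8.340 kΩ.
R2 ‖ (R3+R4) = 7.170 kΩ.
V_A = 3.37 × 7.170/(4.10 + 7.170) = 2.144 V.

V_A ≈ 2.14 V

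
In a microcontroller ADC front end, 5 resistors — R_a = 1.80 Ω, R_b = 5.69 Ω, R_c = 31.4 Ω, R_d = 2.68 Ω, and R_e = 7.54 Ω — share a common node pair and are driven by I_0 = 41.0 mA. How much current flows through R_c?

I ≈ 1.03 mA

Conductances: ΣG = 1/1.80 + 1/5.69 + 1/31.4 + 1/2.68 + 1/7.54 = 1.269 (1/Ω).
By the current-divider rule, I = I_0 · G_k/ΣG = 41.0 × 0.02510 = 1.029 mA.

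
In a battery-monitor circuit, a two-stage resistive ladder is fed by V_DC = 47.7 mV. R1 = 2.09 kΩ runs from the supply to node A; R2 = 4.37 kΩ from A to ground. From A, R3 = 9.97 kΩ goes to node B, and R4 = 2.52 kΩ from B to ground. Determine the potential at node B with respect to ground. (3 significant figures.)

V_B ≈ 5.85 mV

Looking into the second stage from A: R3 + R4 = 12.49 kΩ appears in parallel with R2.
R2 ‖ (R3+R4) = 3.237 kΩ.
So V_A = 47.7 × 0.6077 = 28.99 mV.
Stage 2 is unloaded, so V_B = V_A · R4/(R3+R4) = 28.99 × 2.52/12.49 = 5.848 mV.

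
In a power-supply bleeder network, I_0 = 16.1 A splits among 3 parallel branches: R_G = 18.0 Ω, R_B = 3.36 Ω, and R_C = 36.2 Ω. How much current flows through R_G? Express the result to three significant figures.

Total conductance ΣG = 1/18.0 + 1/3.36 + 1/36.2 = 0.3808 (units of 1/Ω).
By the current-divider rule, I = I_0 · G_k/ΣG = 16.1 × 0.1459 = 2.349 A.

I ≈ 2.35 A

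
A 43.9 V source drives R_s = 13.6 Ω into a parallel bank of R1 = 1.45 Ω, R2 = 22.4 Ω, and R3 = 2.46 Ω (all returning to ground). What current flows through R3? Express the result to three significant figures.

Equivalent of the parallel group: R_p = 0.8766 Ω.
Node voltage V_A = V_supply · R_p/(R_s + R_p) = 43.9 × 0.06055 = 2.658 V.
Branch current I = V_A/R3 = 2.658/2.46 = 1.081 A.
(Check via current divider: I_total = 3.032 A; share G_k/ΣG = 0.3563 → same result.)

I ≈ 1.08 A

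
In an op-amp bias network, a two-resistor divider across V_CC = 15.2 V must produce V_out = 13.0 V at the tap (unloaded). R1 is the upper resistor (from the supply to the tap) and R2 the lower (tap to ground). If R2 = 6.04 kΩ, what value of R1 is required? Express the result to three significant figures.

The divider ratio is R2/(R1+R2) = 13.0/15.2 = 0.8553.
R1 = R2·(1/k − 1) = 6.04 × 0.1692 = 1.022 kΩ.

R1 ≈ 1.02 kΩ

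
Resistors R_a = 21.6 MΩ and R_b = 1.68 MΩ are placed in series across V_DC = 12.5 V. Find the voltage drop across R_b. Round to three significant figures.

V ≈ 0.902 V

Total series resistance ΣR = 21.6 + 1.68 = 23.28 MΩ.
V = V_DC · R/ΣR = 12.5 × 0.07216 = 0.9021 V.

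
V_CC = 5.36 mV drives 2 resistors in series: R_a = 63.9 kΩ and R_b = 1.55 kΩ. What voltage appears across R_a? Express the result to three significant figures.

V ≈ 5.23 mV

ΣR = 63.9 + 1.55 = 65.45 kΩ.
By the voltage-divider rule, V = 5.36 × 63.90/65.45 = 5.233 mV.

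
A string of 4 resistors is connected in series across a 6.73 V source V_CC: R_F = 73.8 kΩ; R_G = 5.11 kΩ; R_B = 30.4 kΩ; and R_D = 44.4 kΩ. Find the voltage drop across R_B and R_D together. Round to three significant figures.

V ≈ 3.28 V

ΣR = 73.8 + 5.11 + 30.4 + 44.4 = 153.7 kΩ.
R_{R_B..R_D} = 30.4 + 44.4 = 74.80 kΩ.
Voltage divider: V = V_CC · (74.80 / 153.7) = 6.73 × 0.4866 = 3.275 V.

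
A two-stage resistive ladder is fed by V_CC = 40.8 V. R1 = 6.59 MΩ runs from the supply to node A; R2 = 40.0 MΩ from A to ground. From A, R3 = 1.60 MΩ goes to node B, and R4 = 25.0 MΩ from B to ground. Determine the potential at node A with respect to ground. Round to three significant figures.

V_A ≈ 28.9 V

Node A sees R2 in parallel with the series input of stage 2, R3 + R4 = 26.60 MΩ.
Effective lower resistance at A: R2 ‖ 26.60 = 15.98 MΩ.
V_A = 40.8 × 15.98/(6.59 + 15.98) = 28.89 V.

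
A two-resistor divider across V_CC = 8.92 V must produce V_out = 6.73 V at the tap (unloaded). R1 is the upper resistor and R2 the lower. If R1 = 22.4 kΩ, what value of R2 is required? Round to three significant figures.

R2 ≈ 68.8 kΩ

The divider ratio is R2/(R1+R2) = 6.73/8.92 = 0.7545.
So R2 = R1 · V_out/(V_CC − V_out) = 22.4 × 6.73/(8.92 − 6.73) = 22.4 × 3.073 = 68.84 kΩ.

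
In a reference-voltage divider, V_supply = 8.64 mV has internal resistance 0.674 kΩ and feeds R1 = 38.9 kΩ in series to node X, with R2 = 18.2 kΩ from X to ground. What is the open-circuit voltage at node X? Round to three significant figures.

R1' = 0.674 + 38.9 = 39.57 kΩ (source resistance + R1).
Open-circuit (no load on X): V_th = V_supply · R2/(R1' + R2) = 8.64 × 18.2/(39.57 + 18.2) = 2.722 mV.

V_th ≈ 2.72 mV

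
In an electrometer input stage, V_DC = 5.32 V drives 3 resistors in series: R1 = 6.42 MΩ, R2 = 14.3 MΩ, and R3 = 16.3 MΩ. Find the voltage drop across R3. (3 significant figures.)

V ≈ 2.34 V

ΣR = 6.42 + 14.3 + 16.3 = 37.02 MΩ.
Voltage divider: V = V_DC · (16.30 / 37.02) = 5.32 × 0.4403 = 2.342 V.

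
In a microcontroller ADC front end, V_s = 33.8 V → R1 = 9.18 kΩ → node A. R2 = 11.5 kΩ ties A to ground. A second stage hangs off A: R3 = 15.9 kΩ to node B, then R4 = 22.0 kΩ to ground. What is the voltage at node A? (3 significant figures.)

Node A sees R2 in parallel with the series input of stage 2, R3 + R4 = 37.90 kΩ.
R2 ‖ (R3+R4) = 8.823 kΩ.
So V_A = 33.8 × 0.4901 = 16.56 V.

V_A ≈ 16.6 V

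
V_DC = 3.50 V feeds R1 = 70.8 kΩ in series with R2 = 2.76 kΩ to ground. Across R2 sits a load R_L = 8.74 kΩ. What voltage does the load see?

The load sits in parallel with R2, giving an effective lower resistance R2' = R2·R_L/(R2+R_L) = 2.098 kΩ.
Then V_out = V_DC · R2'/(R1 + R2') = 3.50 × 2.098/72.90 = 0.1007 V.

V_out ≈ 0.101 V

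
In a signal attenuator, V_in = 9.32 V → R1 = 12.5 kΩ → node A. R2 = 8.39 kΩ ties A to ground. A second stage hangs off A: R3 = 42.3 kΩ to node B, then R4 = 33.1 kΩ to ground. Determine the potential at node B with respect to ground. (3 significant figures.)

Node A sees R2 in parallel with the series input of stage 2, R3 + R4 = 75.40 kΩ.
R2 ‖ (R3+R4) = 7.550 kΩ.
First divider: V_A = V_in · 7.550/(12.5 + 7.550) = 3.509 V.
V_B = V_A × 0.4390 = 1.541 V.

V_B ≈ 1.54 V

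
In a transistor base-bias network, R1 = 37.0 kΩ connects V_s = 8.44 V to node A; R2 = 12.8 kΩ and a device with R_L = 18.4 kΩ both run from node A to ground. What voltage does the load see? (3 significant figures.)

V_out ≈ 1.43 V

First combine the lower leg with the load: R2 ‖ R_L = 7.549 kΩ.
Voltage divider with the loaded lower leg: V_out = 8.44 × 7.549/(37.0 + 7.549) = 8.44 × 0.1694 = 1.430 V.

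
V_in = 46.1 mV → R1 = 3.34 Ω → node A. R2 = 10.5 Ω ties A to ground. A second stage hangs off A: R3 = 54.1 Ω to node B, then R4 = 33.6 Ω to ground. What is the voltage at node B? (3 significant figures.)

The second stage (R3 + R4 = 87.70 Ω) loads node A in parallel with R2.
Effective lower resistance at A: R2 ‖ 87.70 = 9.377 Ω.
So V_A = 46.1 × 0.7374 = 33.99 mV.
V_B = V_A × 0.3831 = 13.02 mV.

V_B ≈ 13.0 mV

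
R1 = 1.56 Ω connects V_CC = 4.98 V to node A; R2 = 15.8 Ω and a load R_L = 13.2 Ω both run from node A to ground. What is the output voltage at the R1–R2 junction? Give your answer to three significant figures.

The load sits in parallel with R2, giving an effective lower resistance R2' = R2·R_L/(R2+R_L) = 7.192 Ω.
Voltage divider with the loaded lower leg: V_out = 4.98 × 7.192/(1.56 + 7.192) = 4.98 × 0.8217 = 4.092 V.

V_out ≈ 4.09 V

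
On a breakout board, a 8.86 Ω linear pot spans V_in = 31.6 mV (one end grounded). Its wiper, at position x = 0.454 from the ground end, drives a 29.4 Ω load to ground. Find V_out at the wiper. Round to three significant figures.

Split the track: R_lower = x·R_p = 4.022 Ω, R_upper = (1−x)·R_p = 4.838 Ω.
(x·R_p) ‖ R_L = 3.538 Ω.
Loaded-divider output: V_out = 31.6 × 0.4224 = 13.35 mV.

V_out ≈ 13.3 mV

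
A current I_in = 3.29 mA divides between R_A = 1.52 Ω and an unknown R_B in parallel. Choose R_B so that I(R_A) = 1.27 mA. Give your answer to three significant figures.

Two-branch current divider: I_A = I_in · R_B/(R_A + R_B).
1.27/3.29 = R_B/(R_A + R_B) → R_B = R_A · (0.3860)/(1 − 0.3860) = 1.52 × 0.6287 = 0.9556 Ω.

R_B ≈ 0.956 Ω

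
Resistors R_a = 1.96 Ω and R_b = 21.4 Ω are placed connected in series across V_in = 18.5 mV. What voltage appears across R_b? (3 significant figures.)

ΣR = 1.96 + 21.4 = 23.36 Ω.
Voltage divider: V = V_in · (21.40 / 23.36) = 18.5 × 0.9161 = 16.95 mV.

V ≈ 16.9 mV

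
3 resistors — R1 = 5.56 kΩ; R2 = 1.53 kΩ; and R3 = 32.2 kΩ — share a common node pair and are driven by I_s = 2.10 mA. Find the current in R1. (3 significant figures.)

Total conductance ΣG = 1/5.56 + 1/1.53 + 1/32.2 = 0.8645 (units of 1/kΩ).
R1 takes the fraction G_k/ΣG = 0.1799/0.8645 = 0.2080, so I = 2.10 × 0.2080 = 0.4369 mA.

I ≈ 0.437 mA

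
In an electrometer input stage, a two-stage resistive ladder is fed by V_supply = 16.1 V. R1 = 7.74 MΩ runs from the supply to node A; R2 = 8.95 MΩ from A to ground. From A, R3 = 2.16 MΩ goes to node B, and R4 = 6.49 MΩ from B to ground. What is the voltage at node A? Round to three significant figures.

V_A ≈ 5.83 V

Node A sees R2 in parallel with the series input of stage 2, R3 + R4 = 8.650 MΩ.
Effective lower resistance at A: R2 ‖ 8.650 = 4.399 MΩ.
So V_A = 16.1 × 0.3624 = 5.834 V.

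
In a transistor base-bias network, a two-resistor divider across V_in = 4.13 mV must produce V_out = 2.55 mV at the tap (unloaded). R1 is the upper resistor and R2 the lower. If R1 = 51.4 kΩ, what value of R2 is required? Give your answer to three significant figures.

R2 ≈ 83.0 kΩ

V_out/V_in = R2/(R1+R2) = 0.6174.
R2 = R1 · 0.6174/(1 − 0.6174) = 82.96 kΩ.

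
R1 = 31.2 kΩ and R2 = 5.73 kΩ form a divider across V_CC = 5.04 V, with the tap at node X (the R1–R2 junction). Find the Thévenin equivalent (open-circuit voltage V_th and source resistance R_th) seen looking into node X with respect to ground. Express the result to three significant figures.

With X open, the divider is unloaded: V_th = 5.04 × 5.73/36.93 = 0.7820 V.
With V_CC suppressed (replaced by a short), R_th = R1 ‖ R2 = (31.20 × 5.73)/(31.20 + 5.73) = 4.841 kΩ.

V_th ≈ 0.782 V, R_th ≈ 4.84 kΩ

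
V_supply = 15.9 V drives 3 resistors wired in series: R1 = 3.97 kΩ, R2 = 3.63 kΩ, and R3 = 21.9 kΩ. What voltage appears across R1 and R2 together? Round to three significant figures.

ΣR = 3.97 + 3.63 + 21.9 = 29.50 kΩ.
R_{R1..R2} = 3.97 + 3.63 = 7.600 kΩ.
Voltage divider: V = V_supply · (7.600 / 29.50) = 15.9 × 0.2576 = 4.096 V.

V ≈ 4.10 V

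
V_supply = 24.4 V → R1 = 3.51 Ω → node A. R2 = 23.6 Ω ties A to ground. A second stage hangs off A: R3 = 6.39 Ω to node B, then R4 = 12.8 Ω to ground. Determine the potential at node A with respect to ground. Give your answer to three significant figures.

Looking into the second stage from A: R3 + R4 = 19.19 Ω appears in parallel with R2.
R2 ‖ (R3+R4) = 10.58 Ω.
First divider: V_A = V_supply · 10.58/(3.51 + 10.58) = 18.32 V.

V_A ≈ 18.3 V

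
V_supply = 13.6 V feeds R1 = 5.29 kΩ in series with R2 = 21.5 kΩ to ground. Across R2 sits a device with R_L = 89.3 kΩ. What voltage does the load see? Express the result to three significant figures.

V_out ≈ 10.4 V

R2 ‖ R_L = (21.5 × 89.3)/(21.5 + 89.3) = 17.33 kΩ.
Then V_out = V_supply · R2'/(R1 + R2') = 13.6 × 17.33/22.62 = 10.42 V.
(Unloaded it would be 10.9 V; the load pulls it down.)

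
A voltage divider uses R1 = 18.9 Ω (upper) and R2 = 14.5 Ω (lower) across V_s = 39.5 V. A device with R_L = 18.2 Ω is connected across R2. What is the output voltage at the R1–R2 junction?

First combine the lower leg with the load: R2 ‖ R_L = 8.070 Ω.
Then V_out = V_s · R2'/(R1 + R2') = 39.5 × 8.070/26.97 = 11.82 V.
(Unloaded it would be 17.1 V; the load pulls it down.)

V_out ≈ 11.8 V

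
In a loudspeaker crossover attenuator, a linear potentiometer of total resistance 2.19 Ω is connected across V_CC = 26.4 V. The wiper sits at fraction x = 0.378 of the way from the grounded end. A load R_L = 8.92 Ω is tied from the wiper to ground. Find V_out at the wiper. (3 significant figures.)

Split the track: R_lower = x·R_p = 0.8278 Ω, R_upper = (1−x)·R_p = 1.362 Ω.
(x·R_p) ‖ R_L = 0.7575 Ω.
V_out = 26.4 × 0.7575/(1.362 + 0.7575) = 9.435 V.

V_out ≈ 9.43 V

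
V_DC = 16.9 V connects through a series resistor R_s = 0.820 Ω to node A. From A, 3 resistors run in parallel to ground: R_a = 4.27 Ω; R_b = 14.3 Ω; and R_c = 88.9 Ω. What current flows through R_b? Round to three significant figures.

Combine the parallel branches: R_p = (1/4.27 + 1/14.3 + 1/88.9)⁻¹ = 3.171 Ω.
V_A by voltage divider: V_A = 16.9 × 3.171/(0.820 + 3.171) = 13.43 V.
I(R_b) = V_A / R_b = 13.43/14.3 = 0.9390 A.

I ≈ 0.939 A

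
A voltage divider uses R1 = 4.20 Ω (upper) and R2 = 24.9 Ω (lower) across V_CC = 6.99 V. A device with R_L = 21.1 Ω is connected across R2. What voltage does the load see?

The load sits in parallel with R2, giving an effective lower resistance R2' = R2·R_L/(R2+R_L) = 11.42 Ω.
Then V_out = V_CC · R2'/(R1 + R2') = 6.99 × 11.42/15.62 = 5.111 V.

V_out ≈ 5.11 V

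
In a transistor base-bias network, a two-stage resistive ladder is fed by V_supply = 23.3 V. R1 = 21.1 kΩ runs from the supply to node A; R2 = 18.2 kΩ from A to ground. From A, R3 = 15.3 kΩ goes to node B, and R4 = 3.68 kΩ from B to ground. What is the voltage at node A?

V_A ≈ 7.12 V

The second stage (R3 + R4 = 18.98 kΩ) loads node A in parallel with R2.
Effective lower resistance at A: R2 ‖ 18.98 = 9.291 kΩ.
So V_A = 23.3 × 0.3057 = 7.123 V.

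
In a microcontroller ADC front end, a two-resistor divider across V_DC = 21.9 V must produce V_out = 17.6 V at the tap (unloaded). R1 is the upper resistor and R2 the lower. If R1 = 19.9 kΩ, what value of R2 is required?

V_out/V_DC = R2/(R1+R2) = 0.8037.
R2 = R1 · 0.8037/(1 − 0.8037) = 81.45 kΩ.

R2 ≈ 81.5 kΩ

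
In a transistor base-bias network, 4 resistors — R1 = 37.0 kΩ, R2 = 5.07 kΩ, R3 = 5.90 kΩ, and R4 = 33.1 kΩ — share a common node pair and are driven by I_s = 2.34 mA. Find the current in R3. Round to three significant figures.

Conductances: ΣG = 1/37.0 + 1/5.07 + 1/5.90 + 1/33.1 = 0.4240 (1/kΩ).
By the current-divider rule, I = I_s · G_k/ΣG = 2.34 × 0.3998 = 0.9355 mA.

I ≈ 0.935 mA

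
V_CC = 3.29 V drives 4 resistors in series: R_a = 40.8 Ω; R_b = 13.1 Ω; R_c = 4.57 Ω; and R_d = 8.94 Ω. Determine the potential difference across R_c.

ΣR = 40.8 + 13.1 + 4.57 + 8.94 = 67.41 Ω.
By the voltage-divider rule, V = 3.29 × 4.570/67.41 = 0.2230 V.

V ≈ 0.223 V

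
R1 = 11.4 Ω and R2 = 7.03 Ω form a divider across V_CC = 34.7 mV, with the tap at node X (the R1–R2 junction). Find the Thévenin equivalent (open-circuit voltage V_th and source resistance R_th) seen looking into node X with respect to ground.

Open-circuit (no load on X): V_th = V_CC · R2/(R1 + R2) = 34.7 × 7.03/(11.40 + 7.03) = 13.24 mV.
With V_CC suppressed (replaced by a short), R_th = R1 ‖ R2 = (11.40 × 7.03)/(11.40 + 7.03) = 4.348 Ω.

V_th ≈ 13.2 mV, R_th ≈ 4.35 Ω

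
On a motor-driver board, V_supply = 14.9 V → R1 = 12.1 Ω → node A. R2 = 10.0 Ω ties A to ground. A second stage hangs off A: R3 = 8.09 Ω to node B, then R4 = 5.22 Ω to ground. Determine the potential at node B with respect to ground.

V_B ≈ 1.87 V

Looking into the second stage from A: R3 + R4 = 13.31 Ω appears in parallel with R2.
Effective lower resistance at A: R2 ‖ 13.31 = 5.710 Ω.
So V_A = 14.9 × 0.3206 = 4.777 V.
V_B = V_A × 0.3922 = 1.873 V.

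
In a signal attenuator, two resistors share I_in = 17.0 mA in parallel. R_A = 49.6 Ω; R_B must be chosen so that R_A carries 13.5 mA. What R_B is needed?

Two-branch current divider: I_A = I_in · R_B/(R_A + R_B).
With f = 0.7941, R_B = R_A · f/(1−f) = 49.6 × 3.857 = 191.3 Ω.

R_B ≈ 191 Ω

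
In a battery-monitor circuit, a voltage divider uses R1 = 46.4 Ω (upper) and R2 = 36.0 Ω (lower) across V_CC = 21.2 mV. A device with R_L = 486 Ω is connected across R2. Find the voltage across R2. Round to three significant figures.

R2 ‖ R_L = (36.0 × 486)/(36.0 + 486) = 33.52 Ω.
Now apply the divider: V_out = 21.2 × 0.4194 = 8.891 mV.
(Unloaded it would be 9.26 mV; the load pulls it down.)

V_out ≈ 8.89 mV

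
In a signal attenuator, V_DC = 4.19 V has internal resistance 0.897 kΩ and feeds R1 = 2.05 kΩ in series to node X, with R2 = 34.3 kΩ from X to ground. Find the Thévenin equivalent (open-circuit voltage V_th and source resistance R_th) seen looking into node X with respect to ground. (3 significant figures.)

R1' = 0.897 + 2.05 = 2.947 kΩ (source resistance + R1).
Open-circuit (no load on X): V_th = V_DC · R2/(R1' + R2) = 4.19 × 34.3/(2.947 + 34.3) = 3.858 V.
Looking into X with the source shorted: R_th = R1'·R2/(R1'+R2) = 2.947 × 34.3/37.25 = 2.714 kΩ.

V_th ≈ 3.86 V, R_th ≈ 2.71 kΩ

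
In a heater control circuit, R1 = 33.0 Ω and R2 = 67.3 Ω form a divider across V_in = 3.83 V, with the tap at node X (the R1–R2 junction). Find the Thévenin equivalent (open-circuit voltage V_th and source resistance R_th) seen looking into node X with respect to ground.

V_th ≈ 2.57 V, R_th ≈ 22.1 Ω

V_th is the unloaded tap voltage: V_in · R2/(R1+R2) = 3.83 × 0.6710 = 2.570 V.
Looking into X with the source shorted: R_th = R1·R2/(R1+R2) = 33.00 × 67.3/100.3 = 22.14 Ω.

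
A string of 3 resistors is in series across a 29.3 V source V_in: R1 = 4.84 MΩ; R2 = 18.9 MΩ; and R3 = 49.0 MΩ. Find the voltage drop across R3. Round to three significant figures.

V ≈ 19.7 V

ΣR = 4.84 + 18.9 + 49.0 = 72.74 MΩ.
Voltage divider: V = V_in · (49.00 / 72.74) = 29.3 × 0.6736 = 19.74 V.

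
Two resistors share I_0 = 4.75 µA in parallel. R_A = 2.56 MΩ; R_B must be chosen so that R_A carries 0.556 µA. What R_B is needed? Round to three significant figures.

In a two-way split, I_A/I_0 = R_B/(R_A + R_B).
With f = 0.1171, R_B = R_A · f/(1−f) = 2.56 × 0.1326 = 0.3394 MΩ.

R_B ≈ 0.339 MΩ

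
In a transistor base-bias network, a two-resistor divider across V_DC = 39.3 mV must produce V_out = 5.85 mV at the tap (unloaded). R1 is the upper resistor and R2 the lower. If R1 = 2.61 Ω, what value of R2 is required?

Required fraction k = V_out/V_DC = 0.1489.
Rearranging, R2 = R1·k/(1−k) = 2.61 × 0.1749 = 0.4565 Ω.

R2 ≈ 0.456 Ω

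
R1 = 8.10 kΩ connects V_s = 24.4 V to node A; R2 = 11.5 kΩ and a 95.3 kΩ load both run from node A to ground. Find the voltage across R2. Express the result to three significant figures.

V_out ≈ 13.6 V

R2 ‖ R_L = (11.5 × 95.3)/(11.5 + 95.3) = 10.26 kΩ.
Now apply the divider: V_out = 24.4 × 0.5589 = 13.64 V.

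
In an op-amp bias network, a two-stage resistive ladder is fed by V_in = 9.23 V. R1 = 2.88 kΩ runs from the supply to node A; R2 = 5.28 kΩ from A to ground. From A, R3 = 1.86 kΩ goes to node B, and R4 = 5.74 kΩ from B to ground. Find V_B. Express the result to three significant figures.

Looking into the second stage from A: R3 + R4 = 7.600 kΩ appears in parallel with R2.
Effective lower resistance at A: R2 ‖ 7.600 = 3.116 kΩ.
First divider: V_A = V_in · 3.116/(2.88 + 3.116) = 4.796 V.
V_B = V_A × 0.7553 = 3.622 V.

V_B ≈ 3.62 V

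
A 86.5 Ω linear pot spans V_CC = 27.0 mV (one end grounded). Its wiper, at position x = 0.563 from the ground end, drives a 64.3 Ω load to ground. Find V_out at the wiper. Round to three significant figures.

V_out ≈ 11.4 mV

Split the track: R_lower = x·R_p = 48.70 Ω, R_upper = (1−x)·R_p = 37.80 Ω.
(x·R_p) ‖ R_L = 27.71 Ω.
Then V_out = V_CC · 27.71/(37.80 + 27.71) = 11.42 mV.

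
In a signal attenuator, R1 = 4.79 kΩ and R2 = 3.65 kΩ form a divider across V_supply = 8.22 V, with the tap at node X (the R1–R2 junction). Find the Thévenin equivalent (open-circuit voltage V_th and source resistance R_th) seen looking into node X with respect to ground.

V_th ≈ 3.55 V, R_th ≈ 2.07 kΩ

Open-circuit (no load on X): V_th = V_supply · R2/(R1 + R2) = 8.22 × 3.65/(4.790 + 3.65) = 3.555 V.
Looking into X with the source shorted: R_th = R1·R2/(R1+R2) = 4.790 × 3.65/8.440 = 2.072 kΩ.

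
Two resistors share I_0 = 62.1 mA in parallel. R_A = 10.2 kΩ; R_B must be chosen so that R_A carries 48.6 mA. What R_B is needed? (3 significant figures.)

R_B ≈ 36.7 kΩ

The fraction through R_A equals R_B/(R_A+R_B).
With f = 0.7826, R_B = R_A · f/(1−f) = 10.2 × 3.600 = 36.72 kΩ.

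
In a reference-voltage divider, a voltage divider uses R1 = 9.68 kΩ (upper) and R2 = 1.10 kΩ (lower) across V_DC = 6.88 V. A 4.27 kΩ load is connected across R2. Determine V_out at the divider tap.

The load sits in parallel with R2, giving an effective lower resistance R2' = R2·R_L/(R2+R_L) = 0.8747 kΩ.
Then V_out = V_DC · R2'/(R1 + R2') = 6.88 × 0.8747/10.55 = 0.5702 V.
(Unloaded it would be 0.702 V; the load pulls it down.)

V_out ≈ 0.570 V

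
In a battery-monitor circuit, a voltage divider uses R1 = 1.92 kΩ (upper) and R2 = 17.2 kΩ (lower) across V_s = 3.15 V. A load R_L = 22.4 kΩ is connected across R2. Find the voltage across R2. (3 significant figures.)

R2 ‖ R_L = (17.2 × 22.4)/(17.2 + 22.4) = 9.729 kΩ.
Voltage divider with the loaded lower leg: V_out = 3.15 × 9.729/(1.92 + 9.729) = 3.15 × 0.8352 = 2.631 V.

V_out ≈ 2.63 V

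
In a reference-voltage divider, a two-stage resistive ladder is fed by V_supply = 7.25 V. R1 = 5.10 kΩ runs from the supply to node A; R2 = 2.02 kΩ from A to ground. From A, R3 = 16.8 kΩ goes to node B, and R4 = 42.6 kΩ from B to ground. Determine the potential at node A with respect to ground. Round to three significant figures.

V_A ≈ 2.01 V

Node A sees R2 in parallel with the series input of stage 2, R3 + R4 = 59.40 kΩ.
R2 ‖ (R3+R4) = 1.954 kΩ.
V_A = 7.25 × 1.954/(5.10 + 1.954) = 2.008 V.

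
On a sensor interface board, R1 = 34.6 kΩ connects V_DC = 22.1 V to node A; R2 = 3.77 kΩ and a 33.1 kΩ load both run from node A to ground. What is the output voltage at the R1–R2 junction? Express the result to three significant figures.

V_out ≈ 1.97 V

First combine the lower leg with the load: R2 ‖ R_L = 3.385 kΩ.
Then V_out = V_DC · R2'/(R1 + R2') = 22.1 × 3.385/37.98 = 1.969 V.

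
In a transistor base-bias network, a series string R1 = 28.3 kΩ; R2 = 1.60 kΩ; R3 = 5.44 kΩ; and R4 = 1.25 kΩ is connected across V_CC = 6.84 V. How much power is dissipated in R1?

P ≈ 0.989 mW

Series current I = V_CC/ΣR = 6.84/36.59 = 0.1869 mA.
P = I²R = 0.03495 × 28.3 = 0.9889 mW.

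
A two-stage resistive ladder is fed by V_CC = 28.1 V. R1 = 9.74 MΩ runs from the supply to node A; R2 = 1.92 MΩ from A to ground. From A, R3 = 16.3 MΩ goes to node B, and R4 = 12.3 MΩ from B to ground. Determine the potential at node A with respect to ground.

V_A ≈ 4.38 V

Node A sees R2 in parallel with the series input of stage 2, R3 + R4 = 28.60 MΩ.
Effective lower resistance at A: R2 ‖ 28.60 = 1.799 MΩ.
First divider: V_A = V_CC · 1.799/(9.74 + 1.799) = 4.381 V.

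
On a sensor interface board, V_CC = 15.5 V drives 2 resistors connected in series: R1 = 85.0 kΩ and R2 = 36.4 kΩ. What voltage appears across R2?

V ≈ 4.65 V

Total series resistance ΣR = 85.0 + 36.4 = 121.4 kΩ.
V = V_CC · R/ΣR = 15.5 × 0.2998 = 4.647 V.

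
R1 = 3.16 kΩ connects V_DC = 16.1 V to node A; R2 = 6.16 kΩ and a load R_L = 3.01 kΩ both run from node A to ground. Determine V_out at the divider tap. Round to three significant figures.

First combine the lower leg with the load: R2 ‖ R_L = 2.022 kΩ.
Now apply the divider: V_out = 16.1 × 0.3902 = 6.282 V.

V_out ≈ 6.28 V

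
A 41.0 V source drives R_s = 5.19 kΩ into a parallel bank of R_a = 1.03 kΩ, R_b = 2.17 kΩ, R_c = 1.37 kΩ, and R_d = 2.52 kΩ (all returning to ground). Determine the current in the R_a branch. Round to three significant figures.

Equivalent of the parallel group: R_p = 0.3909 kΩ.
V_A = 41.0 × 0.3909/5.581 = 2.871 V.
I(R_a) = V_A / R_a = 2.871/1.03 = 2.788 mA.

I ≈ 2.79 mA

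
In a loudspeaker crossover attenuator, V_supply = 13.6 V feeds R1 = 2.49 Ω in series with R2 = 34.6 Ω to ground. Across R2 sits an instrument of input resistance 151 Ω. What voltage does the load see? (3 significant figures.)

V_out ≈ 12.5 V

R2 ‖ R_L = (34.6 × 151)/(34.6 + 151) = 28.15 Ω.
Voltage divider with the loaded lower leg: V_out = 13.6 × 28.15/(2.49 + 28.15) = 13.6 × 0.9187 = 12.49 V.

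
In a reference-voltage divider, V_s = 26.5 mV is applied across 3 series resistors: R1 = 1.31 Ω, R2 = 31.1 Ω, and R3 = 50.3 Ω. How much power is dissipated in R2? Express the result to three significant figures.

P ≈ 3.19 µW

Series current I = V_s/ΣR = 26.5/82.71 = 0.3204 mA.
P = I²R = 0.1027 × 31.1 = 3.193 µW.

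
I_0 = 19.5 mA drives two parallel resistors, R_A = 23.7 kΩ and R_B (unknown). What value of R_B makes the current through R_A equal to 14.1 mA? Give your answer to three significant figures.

R_B ≈ 61.9 kΩ

The fraction through R_A equals R_B/(R_A+R_B).
With f = 0.7231, R_B = R_A · f/(1−f) = 23.7 × 2.611 = 61.88 kΩ.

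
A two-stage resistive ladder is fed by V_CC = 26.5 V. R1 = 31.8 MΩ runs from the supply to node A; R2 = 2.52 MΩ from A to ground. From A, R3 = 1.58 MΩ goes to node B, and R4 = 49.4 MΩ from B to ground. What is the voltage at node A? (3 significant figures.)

Node A sees R2 in parallel with the series input of stage 2, R3 + R4 = 50.98 MΩ.
R2 ‖ (R3+R4) = 2.401 MΩ.
So V_A = 26.5 × 0.07021 = 1.861 V.

V_A ≈ 1.86 V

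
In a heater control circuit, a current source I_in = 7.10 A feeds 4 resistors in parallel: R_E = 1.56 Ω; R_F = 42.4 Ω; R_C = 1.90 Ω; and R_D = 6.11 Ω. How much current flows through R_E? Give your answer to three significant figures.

I ≈ 3.36 A

Total conductance ΣG = 1/1.56 + 1/42.4 + 1/1.90 + 1/6.11 = 1.355 (units of 1/Ω).
R_E takes the fraction G_k/ΣG = 0.6410/1.355 = 0.4732, so I = 7.10 × 0.4732 = 3.360 A.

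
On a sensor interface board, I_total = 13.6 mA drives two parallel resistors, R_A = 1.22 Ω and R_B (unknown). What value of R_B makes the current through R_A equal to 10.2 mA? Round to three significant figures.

The fraction through R_A equals R_B/(R_A+R_B).
10.2/13.6 = R_B/(R_A + R_B) → R_B = R_A · (0.7500)/(1 − 0.7500) = 1.22 × 3.000 = 3.660 Ω.

R_B ≈ 3.66 Ω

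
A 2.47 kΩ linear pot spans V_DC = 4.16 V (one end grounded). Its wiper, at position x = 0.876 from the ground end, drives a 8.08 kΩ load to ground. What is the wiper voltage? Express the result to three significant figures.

Lower segment x·R_p = 2.164 kΩ; upper segment (1−x)·R_p = 0.3063 kΩ.
R_L loads the lower segment: effective lower R = 1.707 kΩ.
Loaded-divider output: V_out = 4.16 × 0.8478 = 3.527 V.

V_out ≈ 3.53 V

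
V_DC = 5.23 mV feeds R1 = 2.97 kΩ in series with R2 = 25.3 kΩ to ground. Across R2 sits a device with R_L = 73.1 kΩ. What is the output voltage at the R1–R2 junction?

V_out ≈ 4.52 mV

First combine the lower leg with the load: R2 ‖ R_L = 18.80 kΩ.
Voltage divider with the loaded lower leg: V_out = 5.23 × 18.80/(2.97 + 18.80) = 5.23 × 0.8635 = 4.516 mV.
(Unloaded it would be 4.68 mV; the load pulls it down.)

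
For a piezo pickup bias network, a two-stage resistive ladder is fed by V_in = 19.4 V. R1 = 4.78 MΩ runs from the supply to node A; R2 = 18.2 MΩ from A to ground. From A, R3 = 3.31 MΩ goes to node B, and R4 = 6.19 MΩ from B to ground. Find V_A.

Looking into the second stage from A: R3 + R4 = 9.500 MΩ appears in parallel with R2.
Effective lower resistance at A: R2 ‖ 9.500 = 6.242 MΩ.
So V_A = 19.4 × 0.5663 = 10.99 V.

V_A ≈ 11.0 V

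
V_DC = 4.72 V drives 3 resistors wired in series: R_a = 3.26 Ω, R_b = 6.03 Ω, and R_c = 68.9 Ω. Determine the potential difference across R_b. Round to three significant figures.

V ≈ 0.364 V

Series total: ΣR = 3.26 + 6.03 + 68.9 = 78.19 Ω.
By the voltage-divider rule, V = 4.72 × 6.030/78.19 = 0.3640 V.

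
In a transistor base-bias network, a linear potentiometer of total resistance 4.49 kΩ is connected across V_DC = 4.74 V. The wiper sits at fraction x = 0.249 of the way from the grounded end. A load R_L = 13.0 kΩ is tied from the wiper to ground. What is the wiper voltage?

The pot divides into 3.372 kΩ above the wiper and 1.118 kΩ below.
Lower segment in parallel with the load: 1.118 ‖ 13.0 = 1.029 kΩ.
V_out = 4.74 × 1.029/(3.372 + 1.029) = 1.109 V.

V_out ≈ 1.11 V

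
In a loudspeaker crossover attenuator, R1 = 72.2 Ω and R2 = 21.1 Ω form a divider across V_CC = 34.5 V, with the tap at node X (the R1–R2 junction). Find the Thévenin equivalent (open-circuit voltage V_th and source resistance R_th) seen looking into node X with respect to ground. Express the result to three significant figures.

V_th ≈ 7.80 V, R_th ≈ 16.3 Ω

V_th is the unloaded tap voltage: V_CC · R2/(R1+R2) = 34.5 × 0.2262 = 7.802 V.
Zeroing V_CC shorts the top of R1 to ground, so R_th = R1 ‖ R2 = 16.33 Ω.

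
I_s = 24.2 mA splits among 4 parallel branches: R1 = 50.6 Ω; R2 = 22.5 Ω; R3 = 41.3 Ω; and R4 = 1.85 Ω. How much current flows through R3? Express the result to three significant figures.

ΣG = 1/50.6 + 1/22.5 + 1/41.3 + 1/1.85 = 0.6290.
R3 takes the fraction G_k/ΣG = 0.02421/0.6290 = 0.03850, so I = 24.2 × 0.03850 = 0.9316 mA.

I ≈ 0.932 mA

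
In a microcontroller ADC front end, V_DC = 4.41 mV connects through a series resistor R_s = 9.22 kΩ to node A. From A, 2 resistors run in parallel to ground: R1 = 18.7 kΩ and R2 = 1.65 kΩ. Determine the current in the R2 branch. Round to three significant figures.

I ≈ 0.377 µA

Combine the parallel branches: R_p = (1/18.7 + 1/1.65)⁻¹ = 1.516 kΩ.
V_A by voltage divider: V_A = 4.41 × 1.516/(9.22 + 1.516) = 0.6228 mV.
I(R2) = V_A / R2 = 0.6228/1.65 = 0.3775 µA.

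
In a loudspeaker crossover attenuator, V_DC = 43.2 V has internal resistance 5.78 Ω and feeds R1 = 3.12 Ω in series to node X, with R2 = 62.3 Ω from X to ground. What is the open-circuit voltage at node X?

R1' = 5.78 + 3.12 = 8.900 Ω (source resistance + R1).
Open-circuit (no load on X): V_th = V_DC · R2/(R1' + R2) = 43.2 × 62.3/(8.900 + 62.3) = 37.80 V.

V_th ≈ 37.8 V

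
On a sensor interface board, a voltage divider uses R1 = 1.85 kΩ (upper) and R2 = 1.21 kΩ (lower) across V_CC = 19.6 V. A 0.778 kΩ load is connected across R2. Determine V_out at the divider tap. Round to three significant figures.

V_out ≈ 3.99 V

First combine the lower leg with the load: R2 ‖ R_L = 0.4735 kΩ.
Now apply the divider: V_out = 19.6 × 0.2038 = 3.994 V.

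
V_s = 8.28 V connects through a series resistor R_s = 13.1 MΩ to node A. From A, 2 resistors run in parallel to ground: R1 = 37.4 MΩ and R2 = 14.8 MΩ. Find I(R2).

Combine the parallel branches: R_p = (1/37.4 + 1/14.8)⁻¹ = 10.60 MΩ.
V_A by voltage divider: V_A = 8.28 × 10.60/(13.1 + 10.60) = 3.704 V.
I(R2) = V_A / R2 = 3.704/14.8 = 0.2503 µA.

I ≈ 0.250 µA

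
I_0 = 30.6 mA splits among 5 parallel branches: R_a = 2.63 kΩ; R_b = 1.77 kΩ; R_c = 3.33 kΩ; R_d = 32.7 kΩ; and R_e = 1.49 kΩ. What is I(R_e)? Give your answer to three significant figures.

I ≈ 10.5 mA

Total conductance ΣG = 1/2.63 + 1/1.77 + 1/3.33 + 1/32.7 + 1/1.49 = 1.947 (units of 1/kΩ).
By the current-divider rule, I = I_0 · G_k/ΣG = 30.6 × 0.3447 = 10.55 mA.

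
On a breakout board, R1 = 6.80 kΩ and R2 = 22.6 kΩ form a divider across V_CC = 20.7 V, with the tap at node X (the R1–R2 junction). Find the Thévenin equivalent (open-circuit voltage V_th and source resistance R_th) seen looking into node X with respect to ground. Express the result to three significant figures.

With X open, the divider is unloaded: V_th = 20.7 × 22.6/29.40 = 15.91 V.
With V_CC suppressed (replaced by a short), R_th = R1 ‖ R2 = (6.800 × 22.6)/(6.800 + 22.6) = 5.227 kΩ.

V_th ≈ 15.9 V, R_th ≈ 5.23 kΩ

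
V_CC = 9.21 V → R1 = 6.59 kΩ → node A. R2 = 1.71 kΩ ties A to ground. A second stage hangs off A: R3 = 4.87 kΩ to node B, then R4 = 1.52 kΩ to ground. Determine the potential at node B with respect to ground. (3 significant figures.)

Looking into the second stage from A: R3 + R4 = 6.390 kΩ appears in parallel with R2.
Effective lower resistance at A: R2 ‖ 6.390 = 1.349 kΩ.
First divider: V_A = V_CC · 1.349/(6.59 + 1.349) = 1.565 V.
V_B = V_A × 0.2379 = 0.3723 V.

V_B ≈ 0.372 V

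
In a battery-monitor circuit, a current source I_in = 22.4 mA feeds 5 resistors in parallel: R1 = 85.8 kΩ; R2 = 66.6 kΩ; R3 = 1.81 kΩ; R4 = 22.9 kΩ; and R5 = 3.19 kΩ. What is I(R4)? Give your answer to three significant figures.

Conductances: ΣG = 1/85.8 + 1/66.6 + 1/1.81 + 1/22.9 + 1/3.19 = 0.9363 (1/kΩ).
By the current-divider rule, I = I_in · G_k/ΣG = 22.4 × 0.04664 = 1.045 mA.

I ≈ 1.04 mA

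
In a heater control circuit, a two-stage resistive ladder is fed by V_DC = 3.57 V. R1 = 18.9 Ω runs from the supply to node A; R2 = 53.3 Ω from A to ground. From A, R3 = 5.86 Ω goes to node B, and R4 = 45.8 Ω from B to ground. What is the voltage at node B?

Looking into the second stage from A: R3 + R4 = 51.66 Ω appears in parallel with R2.
Effective lower resistance at A: R2 ‖ 51.66 = 26.23 Ω.
First divider: V_A = V_DC · 26.23/(18.9 + 26.23) = 2.075 V.
V_B = V_A × 0.8866 = 1.840 V.

V_B ≈ 1.84 V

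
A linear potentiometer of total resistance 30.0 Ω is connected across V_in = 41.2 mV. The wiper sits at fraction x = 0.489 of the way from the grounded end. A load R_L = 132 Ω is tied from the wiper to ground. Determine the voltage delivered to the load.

V_out ≈ 19.1 mV

The pot divides into 15.33 Ω above the wiper and 14.67 Ω below.
(x·R_p) ‖ R_L = 13.20 Ω.
V_out = 41.2 × 13.20/(15.33 + 13.20) = 19.06 mV.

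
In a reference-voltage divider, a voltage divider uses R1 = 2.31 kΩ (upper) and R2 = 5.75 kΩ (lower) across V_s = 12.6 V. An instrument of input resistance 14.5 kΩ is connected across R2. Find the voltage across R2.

The load sits in parallel with R2, giving an effective lower resistance R2' = R2·R_L/(R2+R_L) = 4.117 kΩ.
Voltage divider with the loaded lower leg: V_out = 12.6 × 4.117/(2.31 + 4.117) = 12.6 × 0.6406 = 8.071 V.

V_out ≈ 8.07 V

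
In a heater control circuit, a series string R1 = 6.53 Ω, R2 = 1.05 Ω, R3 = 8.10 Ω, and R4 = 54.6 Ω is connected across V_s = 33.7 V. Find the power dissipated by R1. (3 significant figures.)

P ≈ 1.50 W

Series current I = V_s/ΣR = 33.7/70.28 = 0.4795 A.
P(R1) = I²·R1 = (0.4795)² × 6.53 = 1.501 W.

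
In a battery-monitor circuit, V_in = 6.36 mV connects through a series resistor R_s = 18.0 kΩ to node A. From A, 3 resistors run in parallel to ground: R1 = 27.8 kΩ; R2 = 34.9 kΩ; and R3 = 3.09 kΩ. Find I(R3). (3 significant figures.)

Equivalent of the parallel group: R_p = 2.576 kΩ.
V_A by voltage divider: V_A = 6.36 × 2.576/(18.0 + 2.576) = 0.7961 mV.
Branch current I = V_A/R3 = 0.7961/3.09 = 0.2577 µA.
(Check via current divider: I_total = 0.3091 µA; share G_k/ΣG = 0.8335 → same result.)

I ≈ 0.258 µA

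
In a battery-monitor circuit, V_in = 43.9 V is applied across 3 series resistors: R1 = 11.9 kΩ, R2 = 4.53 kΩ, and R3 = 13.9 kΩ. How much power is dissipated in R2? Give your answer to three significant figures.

P ≈ 9.49 mW

The common current is I = 43.9/30.33 = 1.447 mA.
V(R2) = I·R = 6.557 V; P = V·I = 6.557 × 1.447 = 9.490 mW.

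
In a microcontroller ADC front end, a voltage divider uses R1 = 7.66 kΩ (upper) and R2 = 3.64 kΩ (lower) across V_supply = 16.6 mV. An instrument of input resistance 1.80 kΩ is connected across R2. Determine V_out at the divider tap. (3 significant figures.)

V_out ≈ 2.26 mV

First combine the lower leg with the load: R2 ‖ R_L = 1.204 kΩ.
Now apply the divider: V_out = 16.6 × 0.1359 = 2.255 mV.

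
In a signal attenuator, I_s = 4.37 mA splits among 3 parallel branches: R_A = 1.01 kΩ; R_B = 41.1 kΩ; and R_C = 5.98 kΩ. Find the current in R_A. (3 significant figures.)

Total conductance ΣG = 1/1.01 + 1/41.1 + 1/5.98 = 1.182 (units of 1/kΩ).
R_A takes the fraction G_k/ΣG = 0.9901/1.182 = 0.8379, so I = 4.37 × 0.8379 = 3.662 mA.

I ≈ 3.66 mA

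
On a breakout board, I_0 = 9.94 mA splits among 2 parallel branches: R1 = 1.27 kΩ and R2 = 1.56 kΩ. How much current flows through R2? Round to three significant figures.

For two parallel branches, I_k = I_0 · (other R)/(sum of R).
So I = 9.94 × 1.27/2.830 = 4.461 mA.

I ≈ 4.46 mA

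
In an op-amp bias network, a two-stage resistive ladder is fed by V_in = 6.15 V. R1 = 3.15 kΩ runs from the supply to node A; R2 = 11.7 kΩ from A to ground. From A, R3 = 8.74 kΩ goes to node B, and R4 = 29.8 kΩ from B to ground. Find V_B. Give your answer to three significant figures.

The second stage (R3 + R4 = 38.54 kΩ) loads node A in parallel with R2.
Effective lower resistance at A: R2 ‖ 38.54 = 8.975 kΩ.
First divider: V_A = V_in · 8.975/(3.15 + 8.975) = 4.552 V.
Stage 2 is unloaded, so V_B = V_A · R4/(R3+R4) = 4.552 × 29.8/38.54 = 3.520 V.

V_B ≈ 3.52 V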